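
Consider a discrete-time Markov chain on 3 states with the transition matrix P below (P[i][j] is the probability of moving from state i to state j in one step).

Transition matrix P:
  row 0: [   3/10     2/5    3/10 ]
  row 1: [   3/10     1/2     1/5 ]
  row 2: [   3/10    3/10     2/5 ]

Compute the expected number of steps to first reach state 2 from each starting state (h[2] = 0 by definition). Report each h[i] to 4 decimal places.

First-step conditioning: h[2] = 0; for i ≠ 2, h[i] = 1 + Σ_k P[i][k]·h[k].
  h[0] = 1 + 3/10·h[0] + 2/5·h[1]
  h[1] = 1 + 3/10·h[0] + 1/2·h[1]
Solving the 2×2 linear system over states ≠ 2 gives exactly h = [90/23, 100/23, 0] (h[2] = 0 is the target).

h = [3.9130, 4.3478, 0.0000]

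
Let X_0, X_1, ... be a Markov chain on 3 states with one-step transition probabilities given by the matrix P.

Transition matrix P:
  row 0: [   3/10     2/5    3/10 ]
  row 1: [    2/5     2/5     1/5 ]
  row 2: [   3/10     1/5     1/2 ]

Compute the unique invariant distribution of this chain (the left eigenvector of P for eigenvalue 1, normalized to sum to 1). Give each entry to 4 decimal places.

π = [0.3333, 0.3333, 0.3333]

Balance equations π_j = Σ_i π_i·P[i][j]:
  π_0 = 3/10·π_0 + 2/5·π_1 + 3/10·π_2
  π_1 = 2/5·π_0 + 2/5·π_1 + 1/5·π_2
  normalize: π_0 + π_1 + π_2 = 1
Solving the linear system gives exactly π = [1/3, 1/3, 1/3].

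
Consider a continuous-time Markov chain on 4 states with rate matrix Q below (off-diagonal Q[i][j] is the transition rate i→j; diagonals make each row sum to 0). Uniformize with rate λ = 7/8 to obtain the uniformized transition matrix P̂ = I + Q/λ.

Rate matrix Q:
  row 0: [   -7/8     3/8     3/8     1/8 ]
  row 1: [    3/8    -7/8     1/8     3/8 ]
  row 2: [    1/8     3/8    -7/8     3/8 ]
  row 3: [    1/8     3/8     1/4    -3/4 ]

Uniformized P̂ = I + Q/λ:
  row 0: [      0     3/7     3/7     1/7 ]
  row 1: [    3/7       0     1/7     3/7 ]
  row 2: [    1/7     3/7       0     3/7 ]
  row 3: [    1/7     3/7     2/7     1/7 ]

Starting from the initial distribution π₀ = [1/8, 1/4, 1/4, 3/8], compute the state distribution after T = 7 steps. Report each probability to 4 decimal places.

t=0: π = [0.1250, 0.2500, 0.2500, 0.3750]
t=1: π = [0.1964, 0.3214, 0.1964, 0.2857]
t=2: π = [0.2066, 0.2908, 0.2117, 0.2908]
t=3: π = [0.1964, 0.3039, 0.2132, 0.2864]
t=4: π = [0.2016, 0.2983, 0.2094, 0.2906]
t=5: π = [0.1993, 0.3007, 0.2121, 0.2879]
t=6: π = [0.2003, 0.2997, 0.2106, 0.2894]
t=7: π = [0.1999, 0.3001, 0.2113, 0.2887]

π = [0.1999, 0.3001, 0.2113, 0.2887]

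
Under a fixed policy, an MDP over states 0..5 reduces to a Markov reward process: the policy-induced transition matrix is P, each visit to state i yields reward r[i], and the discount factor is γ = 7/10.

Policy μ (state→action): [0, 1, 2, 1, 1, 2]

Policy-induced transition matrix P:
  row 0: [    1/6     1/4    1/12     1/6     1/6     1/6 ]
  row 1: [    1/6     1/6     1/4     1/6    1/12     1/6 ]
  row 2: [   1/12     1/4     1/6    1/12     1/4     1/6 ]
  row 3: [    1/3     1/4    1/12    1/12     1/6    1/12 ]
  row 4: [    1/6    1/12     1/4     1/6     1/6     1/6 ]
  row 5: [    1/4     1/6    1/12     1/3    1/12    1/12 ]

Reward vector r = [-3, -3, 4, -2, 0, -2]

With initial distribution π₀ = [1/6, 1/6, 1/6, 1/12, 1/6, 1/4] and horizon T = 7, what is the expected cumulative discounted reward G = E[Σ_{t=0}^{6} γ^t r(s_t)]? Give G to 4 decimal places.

G = -3.4043

t=0: π = [0.1667, 0.1667, 0.1667, 0.0833, 0.1667, 0.2500], E[r] = -1.0000, γ^t·E[r] = -1.000000, running G = -1.000000
t=1: π = [0.1875, 0.1875, 0.1528, 0.1875, 0.1458, 0.1389], E[r] = -1.1667, γ^t·E[r] = -0.816667, running G = -1.816667
t=2: π = [0.1968, 0.1985, 0.1516, 0.1615, 0.1522, 0.1395], E[r] = -1.1811, γ^t·E[r] = -0.578756, running G = -2.395422
t=3: π = [0.1926, 0.1965, 0.1544, 0.1638, 0.1511, 0.1416], E[r] = -1.1603, γ^t·E[r] = -0.397967, running G = -2.793389
t=4: π = [0.1929, 0.1966, 0.1541, 0.1637, 0.1514, 0.1412], E[r] = -1.1620, γ^t·E[r] = -0.278995, running G = -3.072385
t=5: π = [0.1929, 0.1966, 0.1542, 0.1637, 0.1514, 0.1413], E[r] = -1.1617, γ^t·E[r] = -0.195250, running G = -3.267634
t=6: π = [0.1929, 0.1966, 0.1542, 0.1637, 0.1514, 0.1413], E[r] = -1.1617, γ^t·E[r] = -0.136674, running G = -3.404308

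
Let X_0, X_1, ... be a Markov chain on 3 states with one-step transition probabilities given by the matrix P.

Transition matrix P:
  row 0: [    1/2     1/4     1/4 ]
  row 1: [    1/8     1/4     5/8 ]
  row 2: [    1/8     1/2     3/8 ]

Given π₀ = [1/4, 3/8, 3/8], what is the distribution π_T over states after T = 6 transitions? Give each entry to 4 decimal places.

t=0: π = [0.2500, 0.3750, 0.3750]
t=1: π = [0.2188, 0.3438, 0.4375]
t=2: π = [0.2070, 0.3594, 0.4336]
t=3: π = [0.2026, 0.3584, 0.4390]
t=4: π = [0.2010, 0.3597, 0.4393]
t=5: π = [0.2004, 0.3598, 0.4398]
t=6: π = [0.2001, 0.3600, 0.4399]

π = [0.2001, 0.3600, 0.4399]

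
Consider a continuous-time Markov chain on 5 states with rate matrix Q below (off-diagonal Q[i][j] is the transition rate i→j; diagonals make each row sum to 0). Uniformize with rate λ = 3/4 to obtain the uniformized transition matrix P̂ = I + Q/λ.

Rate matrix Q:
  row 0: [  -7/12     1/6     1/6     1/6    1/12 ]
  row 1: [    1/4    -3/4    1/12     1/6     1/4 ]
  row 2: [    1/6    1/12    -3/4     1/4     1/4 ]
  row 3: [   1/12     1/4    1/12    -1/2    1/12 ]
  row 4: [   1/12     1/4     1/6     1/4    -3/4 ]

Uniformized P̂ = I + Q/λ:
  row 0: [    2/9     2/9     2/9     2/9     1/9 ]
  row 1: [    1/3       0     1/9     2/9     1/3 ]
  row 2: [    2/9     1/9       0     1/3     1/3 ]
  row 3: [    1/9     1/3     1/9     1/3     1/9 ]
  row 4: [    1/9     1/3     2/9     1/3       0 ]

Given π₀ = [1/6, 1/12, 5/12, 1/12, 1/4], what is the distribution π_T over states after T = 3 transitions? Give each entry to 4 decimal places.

t=0: π = [0.1667, 0.0833, 0.4167, 0.0833, 0.2500]
t=1: π = [0.1944, 0.1944, 0.1111, 0.3056, 0.1944]
t=2: π = [0.1883, 0.2222, 0.1420, 0.2901, 0.1574]
t=3: π = [0.1972, 0.2068, 0.1337, 0.2877, 0.1746]

π = [0.1972, 0.2068, 0.1337, 0.2877, 0.1746]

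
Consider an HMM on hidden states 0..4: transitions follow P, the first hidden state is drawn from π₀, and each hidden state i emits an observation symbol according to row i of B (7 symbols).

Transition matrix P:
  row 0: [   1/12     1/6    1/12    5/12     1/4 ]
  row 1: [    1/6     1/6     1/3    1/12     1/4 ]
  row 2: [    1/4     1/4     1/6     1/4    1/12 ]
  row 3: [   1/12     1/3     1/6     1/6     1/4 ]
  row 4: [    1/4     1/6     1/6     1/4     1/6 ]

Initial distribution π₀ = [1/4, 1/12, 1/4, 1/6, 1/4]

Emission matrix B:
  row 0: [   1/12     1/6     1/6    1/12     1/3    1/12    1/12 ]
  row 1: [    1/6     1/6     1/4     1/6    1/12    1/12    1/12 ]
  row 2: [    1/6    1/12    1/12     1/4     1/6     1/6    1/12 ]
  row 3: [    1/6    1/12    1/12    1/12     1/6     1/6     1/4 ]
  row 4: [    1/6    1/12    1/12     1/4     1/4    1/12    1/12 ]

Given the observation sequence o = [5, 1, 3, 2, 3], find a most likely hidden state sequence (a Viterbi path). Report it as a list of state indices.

path = [2, 1, 2, 1, 2]

t=0: δ = [2.083e-02, 6.944e-03, 4.167e-02, 2.778e-02, 2.083e-02]  (obs o_0=5)
t=1: δ = [1.736e-03, 1.736e-03, 5.787e-04, 8.681e-04, 5.787e-04]  ψ = [2, 2, 2, 2, 3]  (obs o_1=1)
t=2: δ = [2.411e-05, 4.823e-05, 1.447e-04, 6.028e-05, 1.085e-04]  ψ = [1, 0, 1, 0, 0]  (obs o_2=3)
t=3: δ = [6.028e-06, 9.042e-06, 2.009e-06, 3.014e-06, 1.507e-06]  ψ = [2, 2, 2, 2, 4]  (obs o_3=2)
t=4: δ = [1.256e-07, 2.512e-07, 7.535e-07, 2.093e-07, 5.651e-07]  ψ = [1, 1, 1, 0, 1]  (obs o_4=3)
backtrack: best end state = 2; path = [2, 1, 2, 1, 2]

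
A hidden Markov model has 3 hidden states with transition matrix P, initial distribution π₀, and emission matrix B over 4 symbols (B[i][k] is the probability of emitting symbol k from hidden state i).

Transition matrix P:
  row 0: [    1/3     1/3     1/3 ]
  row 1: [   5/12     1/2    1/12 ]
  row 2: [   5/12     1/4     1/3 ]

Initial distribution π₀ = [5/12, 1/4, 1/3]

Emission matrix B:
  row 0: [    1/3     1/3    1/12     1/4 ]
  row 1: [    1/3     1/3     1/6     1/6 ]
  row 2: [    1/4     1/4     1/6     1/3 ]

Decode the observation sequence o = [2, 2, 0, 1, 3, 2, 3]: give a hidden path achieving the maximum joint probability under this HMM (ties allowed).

path = [1, 1, 1, 1, 1, 1, 0]

t=0: δ = [3.472e-02, 4.167e-02, 5.556e-02]  (obs o_0=2)
t=1: δ = [1.929e-03, 3.472e-03, 3.086e-03]  ψ = [2, 1, 2]  (obs o_1=2)
t=2: δ = [4.823e-04, 5.787e-04, 2.572e-04]  ψ = [1, 1, 2]  (obs o_2=0)
t=3: δ = [8.038e-05, 9.645e-05, 4.019e-05]  ψ = [1, 1, 0]  (obs o_3=1)
t=4: δ = [1.005e-05, 8.038e-06, 8.931e-06]  ψ = [1, 1, 0]  (obs o_4=3)
t=5: δ = [3.101e-07, 6.698e-07, 5.582e-07]  ψ = [2, 1, 0]  (obs o_5=2)
t=6: δ = [6.977e-08, 5.582e-08, 6.202e-08]  ψ = [1, 1, 2]  (obs o_6=3)
backtrack: best end state = 0; path = [1, 1, 1, 1, 1, 1, 0]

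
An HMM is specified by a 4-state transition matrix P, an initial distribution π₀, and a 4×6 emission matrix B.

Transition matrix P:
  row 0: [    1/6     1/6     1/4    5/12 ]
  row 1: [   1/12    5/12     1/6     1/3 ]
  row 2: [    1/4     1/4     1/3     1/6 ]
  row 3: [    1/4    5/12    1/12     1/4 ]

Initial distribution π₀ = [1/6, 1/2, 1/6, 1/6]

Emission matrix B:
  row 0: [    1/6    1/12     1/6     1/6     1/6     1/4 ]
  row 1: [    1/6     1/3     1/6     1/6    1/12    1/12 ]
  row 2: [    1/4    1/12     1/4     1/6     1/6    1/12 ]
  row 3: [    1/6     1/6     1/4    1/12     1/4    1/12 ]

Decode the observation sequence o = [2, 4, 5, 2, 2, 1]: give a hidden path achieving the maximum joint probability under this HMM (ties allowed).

t=0: δ = [2.778e-02, 8.333e-02, 4.167e-02, 4.167e-02]  (obs o_0=2)
t=1: δ = [1.736e-03, 2.894e-03, 2.315e-03, 6.944e-03]  ψ = [2, 1, 1, 1]  (obs o_1=4)
t=2: δ = [4.340e-04, 2.411e-04, 6.430e-05, 1.447e-04]  ψ = [3, 3, 2, 3]  (obs o_2=5)
t=3: δ = [1.206e-05, 1.674e-05, 2.713e-05, 4.521e-05]  ψ = [0, 1, 0, 0]  (obs o_3=2)
t=4: δ = [1.884e-06, 3.140e-06, 2.261e-06, 2.826e-06]  ψ = [3, 3, 2, 3]  (obs o_4=2)
t=5: δ = [5.887e-08, 4.361e-07, 6.279e-08, 1.744e-07]  ψ = [3, 1, 2, 1]  (obs o_5=1)
backtrack: best end state = 1; path = [1, 3, 0, 3, 1, 1]

path = [1, 3, 0, 3, 1, 1]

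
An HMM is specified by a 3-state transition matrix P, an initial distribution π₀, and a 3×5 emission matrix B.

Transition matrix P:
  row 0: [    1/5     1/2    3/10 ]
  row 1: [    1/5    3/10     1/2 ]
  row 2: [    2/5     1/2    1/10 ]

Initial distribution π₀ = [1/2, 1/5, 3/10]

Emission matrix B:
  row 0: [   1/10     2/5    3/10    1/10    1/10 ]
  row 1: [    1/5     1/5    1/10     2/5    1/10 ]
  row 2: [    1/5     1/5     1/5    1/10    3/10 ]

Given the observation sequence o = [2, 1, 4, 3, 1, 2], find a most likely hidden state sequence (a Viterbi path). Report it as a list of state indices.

path = [0, 1, 2, 1, 2, 0]

t=0: δ = [1.500e-01, 2.000e-02, 6.000e-02]  (obs o_0=2)
t=1: δ = [1.200e-02, 1.500e-02, 9.000e-03]  ψ = [0, 0, 0]  (obs o_1=1)
t=2: δ = [3.600e-04, 6.000e-04, 2.250e-03]  ψ = [2, 0, 1]  (obs o_2=4)
t=3: δ = [9.000e-05, 4.500e-04, 3.000e-05]  ψ = [2, 2, 1]  (obs o_3=3)
t=4: δ = [3.600e-05, 2.700e-05, 4.500e-05]  ψ = [1, 1, 1]  (obs o_4=1)
t=5: δ = [5.400e-06, 2.250e-06, 2.700e-06]  ψ = [2, 2, 1]  (obs o_5=2)
backtrack: best end state = 0; path = [0, 1, 2, 1, 2, 0]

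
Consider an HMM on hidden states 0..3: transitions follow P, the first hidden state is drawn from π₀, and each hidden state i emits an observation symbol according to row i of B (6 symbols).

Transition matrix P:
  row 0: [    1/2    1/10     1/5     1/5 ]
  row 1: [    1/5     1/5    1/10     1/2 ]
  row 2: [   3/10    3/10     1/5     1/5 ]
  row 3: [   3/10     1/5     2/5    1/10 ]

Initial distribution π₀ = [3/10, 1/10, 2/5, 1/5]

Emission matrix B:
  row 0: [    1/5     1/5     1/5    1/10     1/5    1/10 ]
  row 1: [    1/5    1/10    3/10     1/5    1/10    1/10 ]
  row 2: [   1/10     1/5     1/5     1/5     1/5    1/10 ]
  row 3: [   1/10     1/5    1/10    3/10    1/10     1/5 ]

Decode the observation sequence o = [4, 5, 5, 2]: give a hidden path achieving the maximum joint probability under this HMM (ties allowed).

path = [2, 1, 3, 2]

t=0: δ = [6.000e-02, 1.000e-02, 8.000e-02, 2.000e-02]  (obs o_0=4)
t=1: δ = [3.000e-03, 2.400e-03, 1.600e-03, 3.200e-03]  ψ = [0, 2, 2, 2]  (obs o_1=5)
t=2: δ = [1.500e-04, 6.400e-05, 1.280e-04, 2.400e-04]  ψ = [0, 3, 3, 1]  (obs o_2=5)
t=3: δ = [1.500e-05, 1.440e-05, 1.920e-05, 3.200e-06]  ψ = [0, 3, 3, 1]  (obs o_3=2)
backtrack: best end state = 2; path = [2, 1, 3, 2]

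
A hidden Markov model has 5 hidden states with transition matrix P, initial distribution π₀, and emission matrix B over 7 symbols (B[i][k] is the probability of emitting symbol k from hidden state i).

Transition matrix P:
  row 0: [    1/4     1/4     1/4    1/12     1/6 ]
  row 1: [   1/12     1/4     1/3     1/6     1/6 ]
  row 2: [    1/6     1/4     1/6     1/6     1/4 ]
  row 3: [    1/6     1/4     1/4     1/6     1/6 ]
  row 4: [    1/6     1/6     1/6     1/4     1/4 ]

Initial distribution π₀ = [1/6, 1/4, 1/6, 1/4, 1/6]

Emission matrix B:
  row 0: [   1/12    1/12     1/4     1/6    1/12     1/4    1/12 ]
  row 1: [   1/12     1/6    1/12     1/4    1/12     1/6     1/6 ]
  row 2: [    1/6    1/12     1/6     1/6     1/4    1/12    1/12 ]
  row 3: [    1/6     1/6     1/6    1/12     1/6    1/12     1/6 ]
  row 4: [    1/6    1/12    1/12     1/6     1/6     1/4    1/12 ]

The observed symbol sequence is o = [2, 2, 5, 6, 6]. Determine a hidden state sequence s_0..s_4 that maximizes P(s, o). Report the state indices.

path = [0, 0, 0, 1, 1]

t=0: δ = [4.167e-02, 2.083e-02, 2.778e-02, 4.167e-02, 1.389e-02]  (obs o_0=2)
t=1: δ = [2.604e-03, 8.681e-04, 1.736e-03, 1.157e-03, 5.787e-04]  ψ = [0, 0, 0, 3, 0]  (obs o_1=2)
t=2: δ = [1.628e-04, 1.085e-04, 5.425e-05, 2.411e-05, 1.085e-04]  ψ = [0, 0, 0, 2, 0]  (obs o_2=5)
t=3: δ = [3.391e-06, 6.782e-06, 3.391e-06, 4.521e-06, 2.261e-06]  ψ = [0, 0, 0, 4, 0]  (obs o_3=6)
t=4: δ = [7.064e-08, 2.826e-07, 1.884e-07, 1.884e-07, 9.419e-08]  ψ = [0, 1, 1, 1, 1]  (obs o_4=6)
backtrack: best end state = 1; path = [0, 0, 0, 1, 1]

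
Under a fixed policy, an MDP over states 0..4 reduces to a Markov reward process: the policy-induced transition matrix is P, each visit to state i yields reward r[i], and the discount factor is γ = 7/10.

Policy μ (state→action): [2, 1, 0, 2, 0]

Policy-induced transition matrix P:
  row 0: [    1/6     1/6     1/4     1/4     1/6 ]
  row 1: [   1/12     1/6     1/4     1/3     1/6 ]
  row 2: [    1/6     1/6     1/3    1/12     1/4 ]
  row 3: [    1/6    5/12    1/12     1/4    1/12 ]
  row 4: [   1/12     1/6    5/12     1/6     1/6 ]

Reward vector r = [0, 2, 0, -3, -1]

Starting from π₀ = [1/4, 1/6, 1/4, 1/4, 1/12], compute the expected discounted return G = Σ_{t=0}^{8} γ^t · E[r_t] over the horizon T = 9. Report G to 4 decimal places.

G = -1.2957

t=0: π = [0.2500, 0.1667, 0.2500, 0.2500, 0.0833], E[r] = -0.5000, γ^t·E[r] = -0.500000, running G = -0.500000
t=1: π = [0.1458, 0.2292, 0.2431, 0.2153, 0.1667], E[r] = -0.3542, γ^t·E[r] = -0.247917, running G = -0.747917
t=2: π = [0.1337, 0.2205, 0.2622, 0.2147, 0.1690], E[r] = -0.3721, γ^t·E[r] = -0.182332, running G = -0.930249
t=3: π = [0.1342, 0.2203, 0.2642, 0.2106, 0.1706], E[r] = -0.3617, γ^t·E[r] = -0.124076, running G = -1.054325
t=4: π = [0.1341, 0.2193, 0.2654, 0.2101, 0.1711], E[r] = -0.3628, γ^t·E[r] = -0.087113, running G = -1.141438
t=5: π = [0.1341, 0.2192, 0.2656, 0.2098, 0.1713], E[r] = -0.3623, γ^t·E[r] = -0.060884, running G = -1.202322
t=6: π = [0.1341, 0.2191, 0.2657, 0.2097, 0.1713], E[r] = -0.3623, γ^t·E[r] = -0.042620, running G = -1.244941
t=7: π = [0.1341, 0.2191, 0.2657, 0.2097, 0.1713], E[r] = -0.3622, γ^t·E[r] = -0.029831, running G = -1.274772
t=8: π = [0.1341, 0.2191, 0.2658, 0.2097, 0.1713], E[r] = -0.3622, γ^t·E[r] = -0.020882, running G = -1.295654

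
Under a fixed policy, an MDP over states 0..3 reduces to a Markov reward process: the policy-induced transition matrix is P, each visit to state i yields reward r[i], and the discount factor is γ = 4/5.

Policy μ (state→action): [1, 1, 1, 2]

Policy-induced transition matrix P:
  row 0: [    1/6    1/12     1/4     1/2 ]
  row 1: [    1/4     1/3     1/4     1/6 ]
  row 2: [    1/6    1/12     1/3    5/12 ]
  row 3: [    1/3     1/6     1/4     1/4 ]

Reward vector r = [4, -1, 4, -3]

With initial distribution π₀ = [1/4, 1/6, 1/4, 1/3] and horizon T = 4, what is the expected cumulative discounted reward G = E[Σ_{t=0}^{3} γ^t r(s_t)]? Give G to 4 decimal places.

t=0: π = [0.2500, 0.1667, 0.2500, 0.3333], E[r] = 0.8333, γ^t·E[r] = 0.833333, running G = 0.833333
t=1: π = [0.2361, 0.1528, 0.2708, 0.3403], E[r] = 0.8542, γ^t·E[r] = 0.683333, running G = 1.516667
t=2: π = [0.2361, 0.1499, 0.2726, 0.3414], E[r] = 0.8605, γ^t·E[r] = 0.550741, running G = 2.067407
t=3: π = [0.2361, 0.1493, 0.2727, 0.3420], E[r] = 0.8600, γ^t·E[r] = 0.440296, running G = 2.507704

G = 2.5077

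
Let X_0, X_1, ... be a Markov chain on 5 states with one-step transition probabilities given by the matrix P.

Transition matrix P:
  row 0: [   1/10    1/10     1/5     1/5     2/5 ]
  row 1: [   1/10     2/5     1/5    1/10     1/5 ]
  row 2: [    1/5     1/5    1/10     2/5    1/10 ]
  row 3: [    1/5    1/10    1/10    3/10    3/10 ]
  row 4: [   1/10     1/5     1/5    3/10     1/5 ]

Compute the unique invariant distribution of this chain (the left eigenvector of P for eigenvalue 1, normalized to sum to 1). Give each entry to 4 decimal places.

Balance equations π_j = Σ_i π_i·P[i][j]:
  π_0 = 1/10·π_0 + 1/10·π_1 + 1/5·π_2 + 1/5·π_3 + 1/10·π_4
  π_1 = 1/10·π_0 + 2/5·π_1 + 1/5·π_2 + 1/10·π_3 + 1/5·π_4
  π_2 = 1/5·π_0 + 1/5·π_1 + 1/10·π_2 + 1/10·π_3 + 1/5·π_4
  π_3 = 1/5·π_0 + 1/10·π_1 + 2/5·π_2 + 3/10·π_3 + 3/10·π_4
  normalize: π_0 + π_1 + π_2 + π_3 + π_4 = 1
Solving the linear system gives exactly π = [619/4360, 87/436, 689/4360, 1141/4360, 1041/4360].

π = [0.1420, 0.1995, 0.1580, 0.2617, 0.2388]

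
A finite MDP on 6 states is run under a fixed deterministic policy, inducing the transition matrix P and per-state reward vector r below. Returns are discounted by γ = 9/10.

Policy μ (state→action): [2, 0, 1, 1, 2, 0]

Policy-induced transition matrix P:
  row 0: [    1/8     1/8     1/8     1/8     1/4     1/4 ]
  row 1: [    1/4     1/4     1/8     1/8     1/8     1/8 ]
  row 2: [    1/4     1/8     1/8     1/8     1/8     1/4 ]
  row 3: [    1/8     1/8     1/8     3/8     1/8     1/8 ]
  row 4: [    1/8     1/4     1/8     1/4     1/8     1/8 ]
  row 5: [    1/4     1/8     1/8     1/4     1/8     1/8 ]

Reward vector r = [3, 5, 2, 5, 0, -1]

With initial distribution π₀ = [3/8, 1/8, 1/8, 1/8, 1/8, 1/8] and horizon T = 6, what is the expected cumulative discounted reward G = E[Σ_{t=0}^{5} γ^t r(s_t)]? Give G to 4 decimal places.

G = 11.6575

t=0: π = [0.3750, 0.1250, 0.1250, 0.1250, 0.1250, 0.1250], E[r] = 2.5000, γ^t·E[r] = 2.500000, running G = 2.500000
t=1: π = [0.1719, 0.1563, 0.1250, 0.1875, 0.1719, 0.1875], E[r] = 2.2969, γ^t·E[r] = 2.067188, running G = 4.567188
t=2: π = [0.1836, 0.1660, 0.1250, 0.2168, 0.1465, 0.1621], E[r] = 2.5527, γ^t·E[r] = 2.067715, running G = 6.634902
t=3: π = [0.1816, 0.1641, 0.1250, 0.2178, 0.1479, 0.1636], E[r] = 2.5405, γ^t·E[r] = 1.852044, running G = 8.486947
t=4: π = [0.1816, 0.1640, 0.1250, 0.2184, 0.1477, 0.1633], E[r] = 2.5433, γ^t·E[r] = 1.668682, running G = 10.155629
t=5: π = [0.1815, 0.1640, 0.1250, 0.2185, 0.1477, 0.1633], E[r] = 2.5435, γ^t·E[r] = 1.501908, running G = 11.657537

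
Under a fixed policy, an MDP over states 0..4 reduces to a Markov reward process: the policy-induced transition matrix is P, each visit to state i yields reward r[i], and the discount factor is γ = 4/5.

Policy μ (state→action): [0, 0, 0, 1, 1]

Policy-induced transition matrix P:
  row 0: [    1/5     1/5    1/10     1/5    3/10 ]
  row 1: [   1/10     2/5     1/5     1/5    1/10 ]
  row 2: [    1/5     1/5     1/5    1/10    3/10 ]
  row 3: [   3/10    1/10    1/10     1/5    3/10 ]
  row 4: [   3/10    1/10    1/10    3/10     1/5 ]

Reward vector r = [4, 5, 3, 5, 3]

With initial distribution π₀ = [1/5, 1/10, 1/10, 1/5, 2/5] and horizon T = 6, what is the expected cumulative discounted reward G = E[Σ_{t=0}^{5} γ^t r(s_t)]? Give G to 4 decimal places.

G = 14.6392

t=0: π = [0.2000, 0.1000, 0.1000, 0.2000, 0.4000], E[r] = 3.8000, γ^t·E[r] = 3.800000, running G = 3.800000
t=1: π = [0.2500, 0.1600, 0.1200, 0.2300, 0.2400], E[r] = 4.0300, γ^t·E[r] = 3.224000, running G = 7.024000
t=2: π = [0.2310, 0.1850, 0.1280, 0.2120, 0.2440], E[r] = 4.0250, γ^t·E[r] = 2.576000, running G = 9.600000
t=3: π = [0.2271, 0.1914, 0.1313, 0.2116, 0.2386], E[r] = 4.0331, γ^t·E[r] = 2.064947, running G = 11.664947
t=4: π = [0.2259, 0.1933, 0.1323, 0.2107, 0.2379], E[r] = 4.0339, γ^t·E[r] = 1.652269, running G = 13.317216
t=5: π = [0.2255, 0.1938, 0.1326, 0.2106, 0.2376], E[r] = 4.0342, γ^t·E[r] = 1.321939, running G = 14.639155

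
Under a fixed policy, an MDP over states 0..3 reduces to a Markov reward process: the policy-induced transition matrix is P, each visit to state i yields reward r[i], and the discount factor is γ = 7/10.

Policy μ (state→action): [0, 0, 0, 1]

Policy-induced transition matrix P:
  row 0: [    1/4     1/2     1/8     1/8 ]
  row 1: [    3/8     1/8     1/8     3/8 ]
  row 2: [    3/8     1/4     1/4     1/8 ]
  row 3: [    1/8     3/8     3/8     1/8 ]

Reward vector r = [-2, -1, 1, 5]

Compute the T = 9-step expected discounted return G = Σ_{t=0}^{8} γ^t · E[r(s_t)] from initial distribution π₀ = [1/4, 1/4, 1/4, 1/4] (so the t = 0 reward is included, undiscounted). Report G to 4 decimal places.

t=0: π = [0.2500, 0.2500, 0.2500, 0.2500], E[r] = 0.7500, γ^t·E[r] = 0.750000, running G = 0.750000
t=1: π = [0.2813, 0.3125, 0.2188, 0.1875], E[r] = 0.2813, γ^t·E[r] = 0.196875, running G = 0.946875
t=2: π = [0.2930, 0.3047, 0.1992, 0.2031], E[r] = 0.3242, γ^t·E[r] = 0.158867, running G = 1.105742
t=3: π = [0.2876, 0.3105, 0.2007, 0.2012], E[r] = 0.3208, γ^t·E[r] = 0.110035, running G = 1.215777
t=4: π = [0.2888, 0.3082, 0.2004, 0.2026], E[r] = 0.3278, γ^t·E[r] = 0.078710, running G = 1.294486
t=5: π = [0.2882, 0.3090, 0.2007, 0.2021], E[r] = 0.3255, γ^t·E[r] = 0.054708, running G = 1.349195
t=6: π = [0.2885, 0.3087, 0.2006, 0.2022], E[r] = 0.3262, γ^t·E[r] = 0.038381, running G = 1.387576
t=7: π = [0.2884, 0.3088, 0.2006, 0.2022], E[r] = 0.3259, γ^t·E[r] = 0.026842, running G = 1.414418
t=8: π = [0.2884, 0.3088, 0.2006, 0.2022], E[r] = 0.3260, γ^t·E[r] = 0.018796, running G = 1.433214

G = 1.4332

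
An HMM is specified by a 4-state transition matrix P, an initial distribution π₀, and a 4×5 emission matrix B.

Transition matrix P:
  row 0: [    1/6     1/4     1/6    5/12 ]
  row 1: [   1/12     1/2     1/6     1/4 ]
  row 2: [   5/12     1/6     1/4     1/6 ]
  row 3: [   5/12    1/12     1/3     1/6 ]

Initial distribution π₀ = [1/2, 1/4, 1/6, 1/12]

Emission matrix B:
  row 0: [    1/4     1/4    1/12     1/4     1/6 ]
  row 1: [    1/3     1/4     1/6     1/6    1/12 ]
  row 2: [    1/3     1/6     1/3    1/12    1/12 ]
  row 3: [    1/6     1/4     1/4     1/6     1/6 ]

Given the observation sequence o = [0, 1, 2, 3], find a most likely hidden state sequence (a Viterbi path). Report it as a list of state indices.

t=0: δ = [1.250e-01, 8.333e-02, 5.556e-02, 1.389e-02]  (obs o_0=0)
t=1: δ = [5.787e-03, 1.042e-02, 3.472e-03, 1.302e-02]  ψ = [2, 1, 0, 0]  (obs o_1=1)
t=2: δ = [4.521e-04, 8.681e-04, 1.447e-03, 6.510e-04]  ψ = [3, 1, 3, 1]  (obs o_2=2)
t=3: δ = [1.507e-04, 7.234e-05, 3.014e-05, 4.019e-05]  ψ = [2, 1, 2, 2]  (obs o_3=3)
backtrack: best end state = 0; path = [0, 3, 2, 0]

path = [0, 3, 2, 0]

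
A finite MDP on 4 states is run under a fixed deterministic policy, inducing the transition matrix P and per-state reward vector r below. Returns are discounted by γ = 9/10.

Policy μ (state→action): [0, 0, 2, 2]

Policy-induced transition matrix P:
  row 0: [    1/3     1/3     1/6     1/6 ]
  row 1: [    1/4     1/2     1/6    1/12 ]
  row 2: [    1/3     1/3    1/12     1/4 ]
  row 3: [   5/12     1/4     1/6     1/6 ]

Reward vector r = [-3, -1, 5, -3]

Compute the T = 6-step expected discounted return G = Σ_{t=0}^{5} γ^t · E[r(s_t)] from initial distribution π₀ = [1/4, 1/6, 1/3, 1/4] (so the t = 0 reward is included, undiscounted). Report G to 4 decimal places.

t=0: π = [0.2500, 0.1667, 0.3333, 0.2500], E[r] = 0.0000, γ^t·E[r] = 0.000000, running G = 0.000000
t=1: π = [0.3403, 0.3403, 0.1389, 0.1806], E[r] = -1.2083, γ^t·E[r] = -1.087500, running G = -1.087500
t=2: π = [0.3200, 0.3750, 0.1551, 0.1499], E[r] = -1.0093, γ^t·E[r] = -0.817500, running G = -1.905000
t=3: π = [0.3146, 0.3833, 0.1537, 0.1483], E[r] = -1.0034, γ^t·E[r] = -0.731461, running G = -2.636461
t=4: π = [0.3137, 0.3849, 0.1539, 0.1475], E[r] = -0.9994, γ^t·E[r] = -0.655731, running G = -3.292192
t=5: π = [0.3136, 0.3852, 0.1538, 0.1474], E[r] = -0.9989, γ^t·E[r] = -0.589824, running G = -3.882015

G = -3.8820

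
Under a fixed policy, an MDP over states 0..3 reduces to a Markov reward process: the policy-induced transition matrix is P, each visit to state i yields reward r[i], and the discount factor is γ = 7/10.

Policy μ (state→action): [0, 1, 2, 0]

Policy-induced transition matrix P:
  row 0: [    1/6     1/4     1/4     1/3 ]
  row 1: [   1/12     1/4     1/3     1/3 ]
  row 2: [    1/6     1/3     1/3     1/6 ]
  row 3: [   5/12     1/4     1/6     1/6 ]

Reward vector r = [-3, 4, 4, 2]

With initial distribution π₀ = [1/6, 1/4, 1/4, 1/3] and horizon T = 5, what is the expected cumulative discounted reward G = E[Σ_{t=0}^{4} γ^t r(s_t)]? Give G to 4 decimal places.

G = 5.7358

t=0: π = [0.1667, 0.2500, 0.2500, 0.3333], E[r] = 2.1667, γ^t·E[r] = 2.166667, running G = 2.166667
t=1: π = [0.2292, 0.2708, 0.2639, 0.2361], E[r] = 1.9236, γ^t·E[r] = 1.346528, running G = 3.513194
t=2: π = [0.2031, 0.2720, 0.2749, 0.2500], E[r] = 2.0781, γ^t·E[r] = 1.018281, running G = 4.531476
t=3: π = [0.2065, 0.2729, 0.2747, 0.2459], E[r] = 2.0628, γ^t·E[r] = 0.707537, running G = 5.239012
t=4: π = [0.2054, 0.2729, 0.2751, 0.2466], E[r] = 2.0692, γ^t·E[r] = 0.496803, running G = 5.735816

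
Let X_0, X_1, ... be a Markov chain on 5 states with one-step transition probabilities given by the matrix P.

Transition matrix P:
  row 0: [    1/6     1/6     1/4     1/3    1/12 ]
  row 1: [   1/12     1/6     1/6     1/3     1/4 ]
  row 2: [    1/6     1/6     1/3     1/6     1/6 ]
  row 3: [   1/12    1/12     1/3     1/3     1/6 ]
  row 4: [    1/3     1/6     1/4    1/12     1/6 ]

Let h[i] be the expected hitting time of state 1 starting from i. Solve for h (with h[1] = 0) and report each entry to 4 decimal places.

h = [6.8533, 0.0000, 6.7398, 7.4024, 6.7035]

First-step conditioning: h[1] = 0; for i ≠ 1, h[i] = 1 + Σ_k P[i][k]·h[k].
  h[0] = 1 + 1/6·h[0] + 1/4·h[2] + 1/3·h[3] + 1/12·h[4]
  h[2] = 1 + 1/6·h[0] + 1/3·h[2] + 1/6·h[3] + 1/6·h[4]
  h[3] = 1 + 1/12·h[0] + 1/3·h[2] + 1/3·h[3] + 1/6·h[4]
  h[4] = 1 + 1/3·h[0] + 1/4·h[2] + 1/12·h[3] + 1/6·h[4]
Solving the 4×4 linear system over states ≠ 1 gives exactly h = [4530/661, 0, 4455/661, 4893/661, 4431/661] (h[1] = 0 is the target).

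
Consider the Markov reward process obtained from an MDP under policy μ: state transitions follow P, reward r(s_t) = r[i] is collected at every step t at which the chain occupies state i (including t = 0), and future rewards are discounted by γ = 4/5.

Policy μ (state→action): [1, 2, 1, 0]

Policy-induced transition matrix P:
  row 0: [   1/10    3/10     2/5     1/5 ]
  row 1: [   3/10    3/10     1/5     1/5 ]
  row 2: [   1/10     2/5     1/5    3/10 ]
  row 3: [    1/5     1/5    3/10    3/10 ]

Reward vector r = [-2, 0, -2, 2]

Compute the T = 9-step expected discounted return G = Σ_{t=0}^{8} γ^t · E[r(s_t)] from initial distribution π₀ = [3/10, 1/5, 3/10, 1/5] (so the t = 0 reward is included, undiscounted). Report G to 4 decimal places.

t=0: π = [0.3000, 0.2000, 0.3000, 0.2000], E[r] = -0.8000, γ^t·E[r] = -0.800000, running G = -0.800000
t=1: π = [0.1600, 0.3100, 0.2800, 0.2500], E[r] = -0.3800, γ^t·E[r] = -0.304000, running G = -1.104000
t=2: π = [0.1870, 0.3030, 0.2570, 0.2530], E[r] = -0.3820, γ^t·E[r] = -0.244480, running G = -1.348480
t=3: π = [0.1859, 0.3004, 0.2627, 0.2510], E[r] = -0.3952, γ^t·E[r] = -0.202342, running G = -1.550822
t=4: π = [0.1852, 0.3012, 0.2623, 0.2514], E[r] = -0.3922, γ^t·E[r] = -0.160637, running G = -1.711459
t=5: π = [0.1854, 0.3011, 0.2622, 0.2514], E[r] = -0.3924, γ^t·E[r] = -0.128568, running G = -1.840027
t=6: π = [0.1854, 0.3011, 0.2622, 0.2514], E[r] = -0.3924, γ^t·E[r] = -0.102871, running G = -1.942899
t=7: π = [0.1854, 0.3011, 0.2622, 0.2514], E[r] = -0.3924, γ^t·E[r] = -0.082293, running G = -2.025191
t=8: π = [0.1854, 0.3011, 0.2622, 0.2514], E[r] = -0.3924, γ^t·E[r] = -0.065835, running G = -2.091026

G = -2.0910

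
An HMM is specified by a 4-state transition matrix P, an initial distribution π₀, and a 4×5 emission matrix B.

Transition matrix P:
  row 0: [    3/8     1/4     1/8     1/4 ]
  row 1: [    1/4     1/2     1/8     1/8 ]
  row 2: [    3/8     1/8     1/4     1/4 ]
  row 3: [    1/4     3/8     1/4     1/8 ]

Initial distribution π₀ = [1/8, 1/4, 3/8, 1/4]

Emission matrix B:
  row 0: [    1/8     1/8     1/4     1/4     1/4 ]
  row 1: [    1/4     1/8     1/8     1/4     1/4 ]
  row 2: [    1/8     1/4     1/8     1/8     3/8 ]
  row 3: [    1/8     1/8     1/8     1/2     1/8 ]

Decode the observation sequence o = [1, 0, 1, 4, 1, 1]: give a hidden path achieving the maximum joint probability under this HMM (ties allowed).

path = [1, 1, 1, 1, 1, 1]

t=0: δ = [1.562e-02, 3.125e-02, 9.375e-02, 3.125e-02]  (obs o_0=1)
t=1: δ = [4.395e-03, 3.906e-03, 2.930e-03, 2.930e-03]  ψ = [2, 1, 2, 2]  (obs o_1=0)
t=2: δ = [2.060e-04, 2.441e-04, 1.831e-04, 1.373e-04]  ψ = [0, 1, 2, 0]  (obs o_2=1)
t=3: δ = [1.931e-05, 3.052e-05, 1.717e-05, 6.437e-06]  ψ = [0, 1, 2, 0]  (obs o_3=4)
t=4: δ = [9.537e-07, 1.907e-06, 1.073e-06, 6.035e-07]  ψ = [1, 1, 2, 0]  (obs o_4=1)
t=5: δ = [5.960e-08, 1.192e-07, 6.706e-08, 3.353e-08]  ψ = [1, 1, 2, 2]  (obs o_5=1)
backtrack: best end state = 1; path = [1, 1, 1, 1, 1, 1]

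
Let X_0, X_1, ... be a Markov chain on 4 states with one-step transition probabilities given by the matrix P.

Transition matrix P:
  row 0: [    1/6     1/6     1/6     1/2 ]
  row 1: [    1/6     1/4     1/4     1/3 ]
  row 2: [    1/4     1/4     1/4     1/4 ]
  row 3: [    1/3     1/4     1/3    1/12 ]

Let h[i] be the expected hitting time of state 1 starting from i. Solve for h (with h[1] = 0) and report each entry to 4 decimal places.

h = [4.7073, 0.0000, 4.3659, 4.3902]

First-step conditioning: h[1] = 0; for i ≠ 1, h[i] = 1 + Σ_k P[i][k]·h[k].
  h[0] = 1 + 1/6·h[0] + 1/6·h[2] + 1/2·h[3]
  h[2] = 1 + 1/4·h[0] + 1/4·h[2] + 1/4·h[3]
  h[3] = 1 + 1/3·h[0] + 1/3·h[2] + 1/12·h[3]
Solving the 3×3 linear system over states ≠ 1 gives exactly h = [193/41, 0, 179/41, 180/41] (h[1] = 0 is the target).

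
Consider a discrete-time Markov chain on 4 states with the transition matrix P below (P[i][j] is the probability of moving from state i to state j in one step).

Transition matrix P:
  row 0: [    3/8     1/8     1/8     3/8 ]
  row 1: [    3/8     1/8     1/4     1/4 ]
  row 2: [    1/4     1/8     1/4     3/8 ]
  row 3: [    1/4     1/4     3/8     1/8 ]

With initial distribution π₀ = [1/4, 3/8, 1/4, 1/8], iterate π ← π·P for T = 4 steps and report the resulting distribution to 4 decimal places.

π = [0.3087, 0.1605, 0.2469, 0.2840]

t=0: π = [0.2500, 0.3750, 0.2500, 0.1250]
t=1: π = [0.3281, 0.1406, 0.2344, 0.2969]
t=2: π = [0.3086, 0.1621, 0.2461, 0.2832]
t=3: π = [0.3088, 0.1604, 0.2468, 0.2839]
t=4: π = [0.3087, 0.1605, 0.2469, 0.2840]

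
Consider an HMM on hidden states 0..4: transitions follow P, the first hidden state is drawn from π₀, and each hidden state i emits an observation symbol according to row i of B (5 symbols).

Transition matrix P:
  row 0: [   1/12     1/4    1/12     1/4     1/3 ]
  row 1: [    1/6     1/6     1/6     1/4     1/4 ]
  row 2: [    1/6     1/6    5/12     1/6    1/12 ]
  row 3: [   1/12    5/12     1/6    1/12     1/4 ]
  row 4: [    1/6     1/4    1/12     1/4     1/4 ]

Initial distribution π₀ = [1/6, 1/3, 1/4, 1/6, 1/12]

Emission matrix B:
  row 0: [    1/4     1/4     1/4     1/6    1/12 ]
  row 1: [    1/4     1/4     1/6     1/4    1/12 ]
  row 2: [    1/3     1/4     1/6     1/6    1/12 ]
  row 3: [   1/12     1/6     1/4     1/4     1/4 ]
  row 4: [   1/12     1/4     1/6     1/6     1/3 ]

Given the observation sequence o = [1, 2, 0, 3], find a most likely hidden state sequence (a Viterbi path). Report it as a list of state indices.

path = [2, 2, 2, 2]

t=0: δ = [4.167e-02, 8.333e-02, 6.250e-02, 2.778e-02, 2.083e-02]  (obs o_0=1)
t=1: δ = [3.472e-03, 2.315e-03, 4.340e-03, 5.208e-03, 3.472e-03]  ψ = [1, 1, 2, 1, 1]  (obs o_1=2)
t=2: δ = [1.808e-04, 5.425e-04, 6.028e-04, 7.234e-05, 1.085e-04]  ψ = [2, 3, 2, 0, 3]  (obs o_2=0)
t=3: δ = [1.674e-05, 2.512e-05, 4.186e-05, 3.391e-05, 2.261e-05]  ψ = [2, 2, 2, 1, 1]  (obs o_3=3)
backtrack: best end state = 2; path = [2, 2, 2, 2]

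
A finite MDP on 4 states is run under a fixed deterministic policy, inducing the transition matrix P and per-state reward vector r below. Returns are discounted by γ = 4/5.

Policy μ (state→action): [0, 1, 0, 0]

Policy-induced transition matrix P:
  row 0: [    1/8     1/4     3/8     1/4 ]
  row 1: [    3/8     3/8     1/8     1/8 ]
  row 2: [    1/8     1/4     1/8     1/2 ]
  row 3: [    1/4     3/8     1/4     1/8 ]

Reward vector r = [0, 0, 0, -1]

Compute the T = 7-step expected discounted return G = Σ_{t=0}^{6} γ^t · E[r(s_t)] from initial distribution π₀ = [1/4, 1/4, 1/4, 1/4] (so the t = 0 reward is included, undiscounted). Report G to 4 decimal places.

G = -0.9534

t=0: π = [0.2500, 0.2500, 0.2500, 0.2500], E[r] = -0.2500, γ^t·E[r] = -0.250000, running G = -0.250000
t=1: π = [0.2188, 0.3125, 0.2188, 0.2500], E[r] = -0.2500, γ^t·E[r] = -0.200000, running G = -0.450000
t=2: π = [0.2344, 0.3203, 0.2109, 0.2344], E[r] = -0.2344, γ^t·E[r] = -0.150000, running G = -0.600000
t=3: π = [0.2344, 0.3193, 0.2129, 0.2334], E[r] = -0.2334, γ^t·E[r] = -0.119500, running G = -0.719500
t=4: π = [0.2340, 0.3191, 0.2128, 0.2341], E[r] = -0.2341, γ^t·E[r] = -0.095900, running G = -0.815400
t=5: π = [0.2340, 0.3192, 0.2128, 0.2340], E[r] = -0.2340, γ^t·E[r] = -0.076690, running G = -0.892090
t=6: π = [0.2340, 0.3191, 0.2128, 0.2340], E[r] = -0.2340, γ^t·E[r] = -0.061353, running G = -0.953443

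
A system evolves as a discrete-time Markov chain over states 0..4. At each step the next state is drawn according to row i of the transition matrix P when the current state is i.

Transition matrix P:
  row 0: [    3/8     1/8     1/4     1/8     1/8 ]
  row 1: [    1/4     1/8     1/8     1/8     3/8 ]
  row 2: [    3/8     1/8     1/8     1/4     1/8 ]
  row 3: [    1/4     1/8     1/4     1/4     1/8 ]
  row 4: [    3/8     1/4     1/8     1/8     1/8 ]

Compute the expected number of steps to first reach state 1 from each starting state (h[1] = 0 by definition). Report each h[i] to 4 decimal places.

h = [7.1111, 0.0000, 7.1111, 7.1111, 6.2222]

First-step conditioning: h[1] = 0; for i ≠ 1, h[i] = 1 + Σ_k P[i][k]·h[k].
  h[0] = 1 + 3/8·h[0] + 1/4·h[2] + 1/8·h[3] + 1/8·h[4]
  h[2] = 1 + 3/8·h[0] + 1/8·h[2] + 1/4·h[3] + 1/8·h[4]
  h[3] = 1 + 1/4·h[0] + 1/4·h[2] + 1/4·h[3] + 1/8·h[4]
  h[4] = 1 + 3/8·h[0] + 1/8·h[2] + 1/8·h[3] + 1/8·h[4]
Solving the 4×4 linear system over states ≠ 1 gives exactly h = [64/9, 0, 64/9, 64/9, 56/9] (h[1] = 0 is the target).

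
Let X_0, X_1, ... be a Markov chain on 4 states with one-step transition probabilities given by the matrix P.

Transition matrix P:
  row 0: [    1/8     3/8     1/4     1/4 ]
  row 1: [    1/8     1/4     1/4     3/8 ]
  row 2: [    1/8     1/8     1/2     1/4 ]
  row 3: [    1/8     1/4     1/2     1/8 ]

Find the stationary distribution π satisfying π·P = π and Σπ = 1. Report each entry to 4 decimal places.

Balance equations π_j = Σ_i π_i·P[i][j]:
  π_0 = 1/8·π_0 + 1/8·π_1 + 1/8·π_2 + 1/8·π_3
  π_1 = 3/8·π_0 + 1/4·π_1 + 1/8·π_2 + 1/4·π_3
  π_2 = 1/4·π_0 + 1/4·π_1 + 1/2·π_2 + 1/2·π_3
  normalize: π_0 + π_1 + π_2 + π_3 = 1
Solving the linear system gives exactly π = [1/8, 53/248, 103/248, 61/248].

π = [0.1250, 0.2137, 0.4153, 0.2460]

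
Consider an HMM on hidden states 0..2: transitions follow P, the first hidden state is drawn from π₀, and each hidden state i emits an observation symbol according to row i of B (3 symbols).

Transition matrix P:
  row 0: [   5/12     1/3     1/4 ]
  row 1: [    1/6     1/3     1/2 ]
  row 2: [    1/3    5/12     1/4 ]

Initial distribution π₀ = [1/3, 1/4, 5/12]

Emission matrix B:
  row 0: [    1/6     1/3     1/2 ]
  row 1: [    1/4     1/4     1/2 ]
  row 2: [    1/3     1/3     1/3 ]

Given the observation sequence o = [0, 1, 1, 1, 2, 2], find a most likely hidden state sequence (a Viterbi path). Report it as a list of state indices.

t=0: δ = [5.556e-02, 6.250e-02, 1.389e-01]  (obs o_0=0)
t=1: δ = [1.543e-02, 1.447e-02, 1.157e-02]  ψ = [2, 2, 2]  (obs o_1=1)
t=2: δ = [2.143e-03, 1.286e-03, 2.411e-03]  ψ = [0, 0, 1]  (obs o_2=1)
t=3: δ = [2.977e-04, 2.512e-04, 2.143e-04]  ψ = [0, 2, 1]  (obs o_3=1)
t=4: δ = [6.202e-05, 4.961e-05, 4.186e-05]  ψ = [0, 0, 1]  (obs o_4=2)
t=5: δ = [1.292e-05, 1.034e-05, 8.269e-06]  ψ = [0, 0, 1]  (obs o_5=2)
backtrack: best end state = 0; path = [2, 0, 0, 0, 0, 0]

path = [2, 0, 0, 0, 0, 0]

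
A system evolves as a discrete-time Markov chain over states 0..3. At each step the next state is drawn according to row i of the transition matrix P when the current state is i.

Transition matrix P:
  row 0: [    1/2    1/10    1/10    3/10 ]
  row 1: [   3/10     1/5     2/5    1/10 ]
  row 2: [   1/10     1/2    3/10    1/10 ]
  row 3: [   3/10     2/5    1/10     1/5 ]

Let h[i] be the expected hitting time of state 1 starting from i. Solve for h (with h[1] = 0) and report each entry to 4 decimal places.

First-step conditioning: h[1] = 0; for i ≠ 1, h[i] = 1 + Σ_k P[i][k]·h[k].
  h[0] = 1 + 1/2·h[0] + 1/10·h[2] + 3/10·h[3]
  h[2] = 1 + 1/10·h[0] + 3/10·h[2] + 1/10·h[3]
  h[3] = 1 + 3/10·h[0] + 1/10·h[2] + 1/5·h[3]
Solving the 3×3 linear system over states ≠ 1 gives exactly h = [40/9, 0, 250/99, 320/99] (h[1] = 0 is the target).

h = [4.4444, 0.0000, 2.5253, 3.2323]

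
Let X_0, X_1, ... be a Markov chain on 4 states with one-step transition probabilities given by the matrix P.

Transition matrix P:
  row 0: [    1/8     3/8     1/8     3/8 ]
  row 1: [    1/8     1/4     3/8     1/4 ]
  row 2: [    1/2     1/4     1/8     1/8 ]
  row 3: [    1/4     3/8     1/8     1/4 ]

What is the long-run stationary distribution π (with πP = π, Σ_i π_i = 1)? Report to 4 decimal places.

Balance equations π_j = Σ_i π_i·P[i][j]:
  π_0 = 1/8·π_0 + 1/8·π_1 + 1/2·π_2 + 1/4·π_3
  π_1 = 3/8·π_0 + 1/4·π_1 + 1/4·π_2 + 3/8·π_3
  π_2 = 1/8·π_0 + 3/8·π_1 + 1/8·π_2 + 1/8·π_3
  normalize: π_0 + π_1 + π_2 + π_3 = 1
Solving the linear system gives exactly π = [155/666, 23/74, 15/74, 169/666].

π = [0.2327, 0.3108, 0.2027, 0.2538]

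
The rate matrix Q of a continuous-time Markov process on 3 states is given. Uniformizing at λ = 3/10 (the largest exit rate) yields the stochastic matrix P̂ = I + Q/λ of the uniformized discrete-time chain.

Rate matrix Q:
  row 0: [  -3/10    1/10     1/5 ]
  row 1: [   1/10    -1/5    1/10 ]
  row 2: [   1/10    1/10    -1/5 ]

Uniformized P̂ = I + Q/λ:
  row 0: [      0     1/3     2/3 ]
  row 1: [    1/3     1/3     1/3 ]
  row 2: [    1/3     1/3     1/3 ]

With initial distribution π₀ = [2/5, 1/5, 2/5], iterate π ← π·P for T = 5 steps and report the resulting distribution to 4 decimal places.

π = [0.2494, 0.3333, 0.4173]

t=0: π = [0.4000, 0.2000, 0.4000]
t=1: π = [0.2000, 0.3333, 0.4667]
t=2: π = [0.2667, 0.3333, 0.4000]
t=3: π = [0.2444, 0.3333, 0.4222]
t=4: π = [0.2519, 0.3333, 0.4148]
t=5: π = [0.2494, 0.3333, 0.4173]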